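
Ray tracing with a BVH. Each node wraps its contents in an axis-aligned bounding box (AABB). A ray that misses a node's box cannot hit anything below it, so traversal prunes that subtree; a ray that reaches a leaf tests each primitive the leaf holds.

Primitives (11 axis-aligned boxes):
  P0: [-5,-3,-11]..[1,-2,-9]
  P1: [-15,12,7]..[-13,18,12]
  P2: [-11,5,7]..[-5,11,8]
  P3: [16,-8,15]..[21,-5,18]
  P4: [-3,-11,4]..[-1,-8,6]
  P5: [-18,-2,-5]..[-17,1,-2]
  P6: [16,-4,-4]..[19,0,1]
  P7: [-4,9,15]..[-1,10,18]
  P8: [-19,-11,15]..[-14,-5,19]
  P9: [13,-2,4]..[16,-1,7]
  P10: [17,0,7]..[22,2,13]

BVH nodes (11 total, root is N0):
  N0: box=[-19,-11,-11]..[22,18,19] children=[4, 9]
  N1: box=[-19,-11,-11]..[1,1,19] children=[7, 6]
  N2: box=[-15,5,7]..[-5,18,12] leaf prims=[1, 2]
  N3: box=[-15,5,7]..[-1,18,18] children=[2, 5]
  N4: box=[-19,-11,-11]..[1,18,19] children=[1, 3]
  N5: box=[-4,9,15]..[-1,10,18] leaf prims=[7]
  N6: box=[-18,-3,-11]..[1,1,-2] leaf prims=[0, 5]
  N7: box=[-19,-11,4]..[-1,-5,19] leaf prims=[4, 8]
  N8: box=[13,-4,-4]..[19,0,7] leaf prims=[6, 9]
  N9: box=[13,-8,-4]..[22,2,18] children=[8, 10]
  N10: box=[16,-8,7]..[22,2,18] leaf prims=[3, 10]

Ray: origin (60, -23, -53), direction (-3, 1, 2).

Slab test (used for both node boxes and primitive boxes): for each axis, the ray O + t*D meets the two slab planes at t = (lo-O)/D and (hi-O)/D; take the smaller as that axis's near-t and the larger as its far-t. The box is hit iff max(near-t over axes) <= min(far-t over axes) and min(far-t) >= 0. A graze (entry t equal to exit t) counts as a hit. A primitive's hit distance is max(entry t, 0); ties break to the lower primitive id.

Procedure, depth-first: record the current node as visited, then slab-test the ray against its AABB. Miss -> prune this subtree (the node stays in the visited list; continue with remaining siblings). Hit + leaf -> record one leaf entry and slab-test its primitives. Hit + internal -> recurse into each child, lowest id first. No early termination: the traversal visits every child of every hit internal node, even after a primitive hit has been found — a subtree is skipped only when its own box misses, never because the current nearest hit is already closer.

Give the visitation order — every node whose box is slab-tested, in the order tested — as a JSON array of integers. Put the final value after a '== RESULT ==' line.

Walk:
N0 x:[38/3,79/3] y:[12,41] z:[21,36] -> hit [21,79/3], descend [4, 9]
  N4 x:[59/3,79/3] y:[12,41] z:[21,36] -> hit [21,79/3], descend [1, 3]
    N1 x:[59/3,79/3] y:[12,24] z:[21,36] -> hit [21,24], descend [6, 7]
      N6 x:[59/3,26] y:[20,24] z:[21,51/2] -> hit [21,24] leaf, test {P0@t=21, P5(miss)}
      N7 x:[61/3,79/3] y:[12,18] z:[57/2,36] -> miss, prune
    N3 x:[61/3,25] y:[28,41] z:[30,71/2] -> miss, prune
  N9 x:[38/3,47/3] y:[15,25] z:[49/2,71/2] -> miss, prune

order=[0, 4, 1, 6, 7, 3, 9]  |boxes|=7  |leaves|=1  hit=P0

== RESULT ==
[0, 4, 1, 6, 7, 3, 9]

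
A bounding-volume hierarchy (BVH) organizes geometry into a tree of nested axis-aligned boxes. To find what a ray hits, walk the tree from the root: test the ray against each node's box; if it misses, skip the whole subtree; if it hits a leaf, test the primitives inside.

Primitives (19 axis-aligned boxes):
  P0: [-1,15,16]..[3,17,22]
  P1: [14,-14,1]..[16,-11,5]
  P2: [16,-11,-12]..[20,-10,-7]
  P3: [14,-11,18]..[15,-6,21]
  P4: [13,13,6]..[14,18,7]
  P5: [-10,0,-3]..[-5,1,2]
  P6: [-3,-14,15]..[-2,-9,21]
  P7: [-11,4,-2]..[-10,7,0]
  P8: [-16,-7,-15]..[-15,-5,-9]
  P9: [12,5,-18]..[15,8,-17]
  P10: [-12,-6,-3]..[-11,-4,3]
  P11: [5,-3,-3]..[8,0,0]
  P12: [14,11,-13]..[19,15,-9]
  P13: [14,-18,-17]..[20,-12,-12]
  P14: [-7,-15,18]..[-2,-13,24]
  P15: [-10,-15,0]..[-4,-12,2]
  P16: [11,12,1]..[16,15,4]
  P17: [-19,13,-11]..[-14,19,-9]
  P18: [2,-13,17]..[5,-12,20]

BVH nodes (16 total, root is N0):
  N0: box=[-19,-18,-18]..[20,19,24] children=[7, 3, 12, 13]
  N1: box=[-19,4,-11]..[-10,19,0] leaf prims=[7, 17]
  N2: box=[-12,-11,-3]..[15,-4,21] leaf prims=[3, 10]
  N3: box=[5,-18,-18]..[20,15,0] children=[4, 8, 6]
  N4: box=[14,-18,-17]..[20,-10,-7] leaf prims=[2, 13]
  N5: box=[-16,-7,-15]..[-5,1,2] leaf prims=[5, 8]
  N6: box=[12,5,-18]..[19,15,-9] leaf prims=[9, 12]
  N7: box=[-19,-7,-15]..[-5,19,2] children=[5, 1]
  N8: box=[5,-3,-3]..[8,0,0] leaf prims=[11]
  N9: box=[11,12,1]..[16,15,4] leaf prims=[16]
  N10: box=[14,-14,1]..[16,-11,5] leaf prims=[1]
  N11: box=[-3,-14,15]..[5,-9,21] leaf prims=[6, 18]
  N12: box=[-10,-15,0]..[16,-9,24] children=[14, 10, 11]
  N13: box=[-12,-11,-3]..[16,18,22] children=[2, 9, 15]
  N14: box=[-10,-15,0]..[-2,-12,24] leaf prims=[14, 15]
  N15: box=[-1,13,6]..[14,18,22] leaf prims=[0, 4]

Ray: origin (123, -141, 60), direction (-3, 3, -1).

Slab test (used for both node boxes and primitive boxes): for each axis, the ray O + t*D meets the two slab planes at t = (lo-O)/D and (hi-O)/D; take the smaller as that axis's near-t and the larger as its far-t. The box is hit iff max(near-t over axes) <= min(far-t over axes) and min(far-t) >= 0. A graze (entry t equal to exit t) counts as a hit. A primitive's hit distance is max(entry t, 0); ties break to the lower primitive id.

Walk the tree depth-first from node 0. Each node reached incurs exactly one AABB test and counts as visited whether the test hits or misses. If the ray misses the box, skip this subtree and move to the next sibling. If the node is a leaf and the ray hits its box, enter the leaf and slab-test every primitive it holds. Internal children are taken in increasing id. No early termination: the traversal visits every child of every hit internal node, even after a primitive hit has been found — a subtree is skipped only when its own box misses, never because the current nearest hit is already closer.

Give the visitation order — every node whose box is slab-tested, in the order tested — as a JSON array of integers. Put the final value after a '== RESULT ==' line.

Walk:
N0 x:[103/3,142/3] y:[41,160/3] z:[36,78] -> hit [41,142/3], descend [3, 7, 12, 13]
  N3 x:[103/3,118/3] y:[41,52] z:[60,78] -> miss, prune
  N7 x:[128/3,142/3] y:[134/3,160/3] z:[58,75] -> miss, prune
  N12 x:[107/3,133/3] y:[42,44] z:[36,60] -> hit [42,44], descend [10, 11, 14]
    N10 x:[107/3,109/3] y:[127/3,130/3] z:[55,59] -> miss, prune
    N11 x:[118/3,42] y:[127/3,44] z:[39,45] -> miss, prune
    N14 x:[125/3,133/3] y:[42,43] z:[36,60] -> hit [42,43] leaf, test {P14@t=42, P15(miss)}
  N13 x:[107/3,45] y:[130/3,53] z:[38,63] -> hit [130/3,45], descend [2, 9, 15]
    N2 x:[36,45] y:[130/3,137/3] z:[39,63] -> hit [130/3,45] leaf, test {P3(miss), P10(miss)}
    N9 x:[107/3,112/3] y:[51,52] z:[56,59] -> miss, prune
    N15 x:[109/3,124/3] y:[154/3,53] z:[38,54] -> miss, prune

11 AABB tests over nodes [0, 3, 7, 12, 10, 11, 14, 13, 2, 9, 15]; 2 leaves entered; closest P14.

== RESULT ==
[0, 3, 7, 12, 10, 11, 14, 13, 2, 9, 15]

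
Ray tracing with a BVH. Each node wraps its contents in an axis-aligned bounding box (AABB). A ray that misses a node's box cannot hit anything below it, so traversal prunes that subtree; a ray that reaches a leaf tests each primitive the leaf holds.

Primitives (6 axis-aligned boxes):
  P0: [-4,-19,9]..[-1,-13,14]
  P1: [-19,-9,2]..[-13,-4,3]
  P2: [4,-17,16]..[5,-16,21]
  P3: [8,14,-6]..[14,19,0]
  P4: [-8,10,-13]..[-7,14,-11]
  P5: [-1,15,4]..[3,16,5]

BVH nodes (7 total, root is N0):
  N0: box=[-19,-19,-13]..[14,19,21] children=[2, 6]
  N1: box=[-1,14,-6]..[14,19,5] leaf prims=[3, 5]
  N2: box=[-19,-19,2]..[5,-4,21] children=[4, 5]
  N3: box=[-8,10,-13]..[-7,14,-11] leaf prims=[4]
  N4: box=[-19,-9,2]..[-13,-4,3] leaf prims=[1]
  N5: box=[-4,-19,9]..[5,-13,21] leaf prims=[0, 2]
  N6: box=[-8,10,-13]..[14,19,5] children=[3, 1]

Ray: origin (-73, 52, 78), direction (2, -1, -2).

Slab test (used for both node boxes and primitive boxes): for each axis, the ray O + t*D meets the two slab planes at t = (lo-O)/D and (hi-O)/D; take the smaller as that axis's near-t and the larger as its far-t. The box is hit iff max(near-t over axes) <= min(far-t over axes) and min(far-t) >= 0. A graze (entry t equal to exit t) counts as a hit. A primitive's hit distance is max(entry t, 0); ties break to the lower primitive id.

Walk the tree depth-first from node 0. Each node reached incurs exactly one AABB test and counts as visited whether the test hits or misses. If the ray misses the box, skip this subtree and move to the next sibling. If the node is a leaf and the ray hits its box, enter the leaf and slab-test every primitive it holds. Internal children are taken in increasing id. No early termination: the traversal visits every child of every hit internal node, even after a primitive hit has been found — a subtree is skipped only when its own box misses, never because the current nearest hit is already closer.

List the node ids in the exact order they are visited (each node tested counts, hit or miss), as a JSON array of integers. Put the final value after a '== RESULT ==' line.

Traverse from the root:
N0 x:[27,87/2] y:[33,71] z:[57/2,91/2] -> hit [33,87/2], descend [2, 6]
  N2 x:[27,39] y:[56,71] z:[57/2,38] -> miss, prune
  N6 x:[65/2,87/2] y:[33,42] z:[73/2,91/2] -> hit [73/2,42], descend [1, 3]
    N1 x:[36,87/2] y:[33,38] z:[73/2,42] -> hit [73/2,38] leaf, test {P3(miss), P5@t=73/2}
    N3 x:[65/2,33] y:[38,42] z:[89/2,91/2] -> miss, prune

Summary -> nodes [0, 2, 6, 1, 3]; box-tests=5; leaf-entries=1; first=P5

== RESULT ==
[0, 2, 6, 1, 3]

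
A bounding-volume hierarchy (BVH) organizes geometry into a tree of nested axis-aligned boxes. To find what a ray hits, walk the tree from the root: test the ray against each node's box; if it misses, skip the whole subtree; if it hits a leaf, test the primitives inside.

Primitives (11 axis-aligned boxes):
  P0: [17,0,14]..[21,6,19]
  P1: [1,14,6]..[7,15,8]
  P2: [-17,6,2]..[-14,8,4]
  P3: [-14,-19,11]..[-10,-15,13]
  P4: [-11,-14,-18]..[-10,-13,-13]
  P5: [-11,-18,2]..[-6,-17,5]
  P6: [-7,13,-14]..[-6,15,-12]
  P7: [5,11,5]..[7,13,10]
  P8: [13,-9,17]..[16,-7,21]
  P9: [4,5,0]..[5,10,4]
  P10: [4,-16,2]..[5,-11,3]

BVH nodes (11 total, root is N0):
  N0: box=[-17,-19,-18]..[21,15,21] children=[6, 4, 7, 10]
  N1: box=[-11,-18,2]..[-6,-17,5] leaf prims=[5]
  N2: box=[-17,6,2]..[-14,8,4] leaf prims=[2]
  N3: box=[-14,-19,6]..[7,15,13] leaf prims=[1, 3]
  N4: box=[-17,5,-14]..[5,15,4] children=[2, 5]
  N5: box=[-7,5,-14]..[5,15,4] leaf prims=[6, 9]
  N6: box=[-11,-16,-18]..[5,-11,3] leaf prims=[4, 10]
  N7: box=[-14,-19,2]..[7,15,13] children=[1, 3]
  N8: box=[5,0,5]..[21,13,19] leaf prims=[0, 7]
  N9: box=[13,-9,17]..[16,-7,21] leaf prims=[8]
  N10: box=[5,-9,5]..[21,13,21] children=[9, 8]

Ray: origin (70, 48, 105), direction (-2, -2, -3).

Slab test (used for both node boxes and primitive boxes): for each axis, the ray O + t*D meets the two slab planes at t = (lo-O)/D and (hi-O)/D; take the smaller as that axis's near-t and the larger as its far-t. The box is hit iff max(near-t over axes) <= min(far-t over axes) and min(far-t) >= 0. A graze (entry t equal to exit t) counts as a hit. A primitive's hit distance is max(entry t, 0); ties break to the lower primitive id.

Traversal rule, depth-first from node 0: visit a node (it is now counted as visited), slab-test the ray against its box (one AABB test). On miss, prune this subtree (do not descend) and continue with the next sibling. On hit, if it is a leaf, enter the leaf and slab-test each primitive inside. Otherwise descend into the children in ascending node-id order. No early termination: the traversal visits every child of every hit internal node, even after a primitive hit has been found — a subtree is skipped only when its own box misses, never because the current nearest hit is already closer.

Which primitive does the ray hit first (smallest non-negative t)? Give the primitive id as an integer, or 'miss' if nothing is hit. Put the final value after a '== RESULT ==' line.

Traverse from the root:
N0 x:[49/2,87/2] y:[33/2,67/2] z:[28,41] -> hit [28,67/2], descend [4, 6, 7, 10]
  N4 x:[65/2,87/2] y:[33/2,43/2] z:[101/3,119/3] -> miss, prune
  N6 x:[65/2,81/2] y:[59/2,32] z:[34,41] -> miss, prune
  N7 x:[63/2,42] y:[33/2,67/2] z:[92/3,103/3] -> hit [63/2,67/2], descend [1, 3]
    N1 x:[38,81/2] y:[65/2,33] z:[100/3,103/3] -> miss, prune
    N3 x:[63/2,42] y:[33/2,67/2] z:[92/3,33] -> hit [63/2,33] leaf, test {P1(miss), P3(miss)}
  N10 x:[49/2,65/2] y:[35/2,57/2] z:[28,100/3] -> hit [28,57/2], descend [8, 9]
    N8 x:[49/2,65/2] y:[35/2,24] z:[86/3,100/3] -> miss, prune
    N9 x:[27,57/2] y:[55/2,57/2] z:[28,88/3] -> hit [28,57/2] leaf, test {P8@t=28}

Summary -> nodes [0, 4, 6, 7, 1, 3, 10, 8, 9]; box-tests=9; leaf-entries=2; first=P8

== RESULT ==
8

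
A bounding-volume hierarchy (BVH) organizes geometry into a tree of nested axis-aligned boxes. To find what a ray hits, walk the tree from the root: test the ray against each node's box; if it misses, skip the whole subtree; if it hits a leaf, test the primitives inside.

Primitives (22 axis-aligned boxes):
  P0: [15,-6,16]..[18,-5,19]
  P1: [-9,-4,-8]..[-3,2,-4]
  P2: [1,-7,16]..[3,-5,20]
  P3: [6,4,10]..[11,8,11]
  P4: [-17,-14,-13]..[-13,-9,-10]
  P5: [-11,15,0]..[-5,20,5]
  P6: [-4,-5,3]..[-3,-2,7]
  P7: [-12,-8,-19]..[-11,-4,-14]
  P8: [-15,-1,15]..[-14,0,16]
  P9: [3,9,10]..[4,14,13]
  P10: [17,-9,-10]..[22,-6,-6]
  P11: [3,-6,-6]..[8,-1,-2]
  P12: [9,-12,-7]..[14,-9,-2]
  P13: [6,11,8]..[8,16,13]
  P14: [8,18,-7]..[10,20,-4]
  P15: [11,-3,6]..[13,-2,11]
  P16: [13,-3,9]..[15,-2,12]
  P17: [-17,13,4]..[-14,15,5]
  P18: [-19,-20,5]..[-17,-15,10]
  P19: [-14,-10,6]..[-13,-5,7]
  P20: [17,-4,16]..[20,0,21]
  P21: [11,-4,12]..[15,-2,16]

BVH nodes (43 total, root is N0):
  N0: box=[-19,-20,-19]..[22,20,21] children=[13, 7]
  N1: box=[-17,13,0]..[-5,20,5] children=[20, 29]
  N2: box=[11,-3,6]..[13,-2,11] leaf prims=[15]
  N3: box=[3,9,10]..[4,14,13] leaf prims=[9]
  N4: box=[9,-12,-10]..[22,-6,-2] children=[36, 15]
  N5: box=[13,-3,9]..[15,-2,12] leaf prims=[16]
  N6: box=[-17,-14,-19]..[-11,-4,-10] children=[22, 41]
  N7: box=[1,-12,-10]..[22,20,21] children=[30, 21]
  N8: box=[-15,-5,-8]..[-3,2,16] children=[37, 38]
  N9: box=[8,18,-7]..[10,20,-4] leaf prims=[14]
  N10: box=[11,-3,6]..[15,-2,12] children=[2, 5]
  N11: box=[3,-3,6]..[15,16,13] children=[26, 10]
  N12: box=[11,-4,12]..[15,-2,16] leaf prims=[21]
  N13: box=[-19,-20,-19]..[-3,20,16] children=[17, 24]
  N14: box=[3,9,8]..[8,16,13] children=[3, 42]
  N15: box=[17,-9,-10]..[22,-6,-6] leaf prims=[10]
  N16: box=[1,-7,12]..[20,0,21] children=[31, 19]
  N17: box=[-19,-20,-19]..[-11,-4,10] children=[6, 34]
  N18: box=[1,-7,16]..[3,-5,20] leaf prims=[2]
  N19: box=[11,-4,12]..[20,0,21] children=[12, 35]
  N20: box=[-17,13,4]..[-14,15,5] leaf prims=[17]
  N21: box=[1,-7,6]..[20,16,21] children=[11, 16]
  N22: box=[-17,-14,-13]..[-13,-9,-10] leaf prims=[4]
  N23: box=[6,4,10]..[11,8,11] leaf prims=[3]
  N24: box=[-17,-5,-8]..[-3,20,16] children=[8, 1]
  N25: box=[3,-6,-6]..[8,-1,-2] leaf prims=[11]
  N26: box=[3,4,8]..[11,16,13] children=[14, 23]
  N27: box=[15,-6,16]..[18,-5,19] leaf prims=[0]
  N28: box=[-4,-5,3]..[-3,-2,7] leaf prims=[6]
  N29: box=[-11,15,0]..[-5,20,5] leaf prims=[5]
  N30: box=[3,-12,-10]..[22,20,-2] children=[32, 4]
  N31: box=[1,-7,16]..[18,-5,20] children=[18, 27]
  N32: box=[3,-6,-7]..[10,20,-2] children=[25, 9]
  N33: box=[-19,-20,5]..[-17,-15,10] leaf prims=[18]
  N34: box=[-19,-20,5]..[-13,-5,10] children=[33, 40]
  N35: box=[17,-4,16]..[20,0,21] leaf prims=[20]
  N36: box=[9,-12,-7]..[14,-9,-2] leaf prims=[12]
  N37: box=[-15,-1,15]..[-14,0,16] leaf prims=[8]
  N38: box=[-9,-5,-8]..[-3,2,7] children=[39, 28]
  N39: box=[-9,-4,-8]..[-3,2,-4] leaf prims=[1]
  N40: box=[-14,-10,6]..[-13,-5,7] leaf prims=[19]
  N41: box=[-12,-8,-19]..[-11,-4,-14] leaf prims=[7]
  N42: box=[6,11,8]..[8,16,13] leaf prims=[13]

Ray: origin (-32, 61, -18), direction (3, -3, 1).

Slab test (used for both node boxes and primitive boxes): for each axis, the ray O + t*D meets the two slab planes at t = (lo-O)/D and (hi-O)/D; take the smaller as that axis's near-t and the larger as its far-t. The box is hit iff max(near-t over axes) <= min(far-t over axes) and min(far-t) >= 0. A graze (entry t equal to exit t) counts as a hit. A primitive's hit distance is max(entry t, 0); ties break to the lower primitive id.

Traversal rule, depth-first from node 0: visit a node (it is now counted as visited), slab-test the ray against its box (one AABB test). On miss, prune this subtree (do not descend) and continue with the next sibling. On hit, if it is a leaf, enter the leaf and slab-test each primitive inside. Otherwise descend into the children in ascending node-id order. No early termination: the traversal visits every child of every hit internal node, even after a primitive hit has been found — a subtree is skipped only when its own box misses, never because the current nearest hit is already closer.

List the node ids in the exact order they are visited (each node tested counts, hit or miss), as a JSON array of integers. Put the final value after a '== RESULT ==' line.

Traverse from the root:
N0 x:[13/3,18] y:[41/3,27] z:[-1,39] -> hit [41/3,18], descend [7, 13]
  N7 x:[11,18] y:[41/3,73/3] z:[8,39] -> hit [41/3,18], descend [21, 30]
    N21 x:[11,52/3] y:[15,68/3] z:[24,39] -> miss, prune
    N30 x:[35/3,18] y:[41/3,73/3] z:[8,16] -> hit [41/3,16], descend [4, 32]
      N4 x:[41/3,18] y:[67/3,73/3] z:[8,16] -> miss, prune
      N32 x:[35/3,14] y:[41/3,67/3] z:[11,16] -> hit [41/3,14], descend [9, 25]
        N9 x:[40/3,14] y:[41/3,43/3] z:[11,14] -> hit [41/3,14] leaf, test {P14@t=41/3}
        N25 x:[35/3,40/3] y:[62/3,67/3] z:[12,16] -> miss, prune
  N13 x:[13/3,29/3] y:[41/3,27] z:[-1,34] -> miss, prune

order=[0, 7, 21, 30, 4, 32, 9, 25, 13]  |boxes|=9  |leaves|=1  hit=P14

== RESULT ==
[0, 7, 21, 30, 4, 32, 9, 25, 13]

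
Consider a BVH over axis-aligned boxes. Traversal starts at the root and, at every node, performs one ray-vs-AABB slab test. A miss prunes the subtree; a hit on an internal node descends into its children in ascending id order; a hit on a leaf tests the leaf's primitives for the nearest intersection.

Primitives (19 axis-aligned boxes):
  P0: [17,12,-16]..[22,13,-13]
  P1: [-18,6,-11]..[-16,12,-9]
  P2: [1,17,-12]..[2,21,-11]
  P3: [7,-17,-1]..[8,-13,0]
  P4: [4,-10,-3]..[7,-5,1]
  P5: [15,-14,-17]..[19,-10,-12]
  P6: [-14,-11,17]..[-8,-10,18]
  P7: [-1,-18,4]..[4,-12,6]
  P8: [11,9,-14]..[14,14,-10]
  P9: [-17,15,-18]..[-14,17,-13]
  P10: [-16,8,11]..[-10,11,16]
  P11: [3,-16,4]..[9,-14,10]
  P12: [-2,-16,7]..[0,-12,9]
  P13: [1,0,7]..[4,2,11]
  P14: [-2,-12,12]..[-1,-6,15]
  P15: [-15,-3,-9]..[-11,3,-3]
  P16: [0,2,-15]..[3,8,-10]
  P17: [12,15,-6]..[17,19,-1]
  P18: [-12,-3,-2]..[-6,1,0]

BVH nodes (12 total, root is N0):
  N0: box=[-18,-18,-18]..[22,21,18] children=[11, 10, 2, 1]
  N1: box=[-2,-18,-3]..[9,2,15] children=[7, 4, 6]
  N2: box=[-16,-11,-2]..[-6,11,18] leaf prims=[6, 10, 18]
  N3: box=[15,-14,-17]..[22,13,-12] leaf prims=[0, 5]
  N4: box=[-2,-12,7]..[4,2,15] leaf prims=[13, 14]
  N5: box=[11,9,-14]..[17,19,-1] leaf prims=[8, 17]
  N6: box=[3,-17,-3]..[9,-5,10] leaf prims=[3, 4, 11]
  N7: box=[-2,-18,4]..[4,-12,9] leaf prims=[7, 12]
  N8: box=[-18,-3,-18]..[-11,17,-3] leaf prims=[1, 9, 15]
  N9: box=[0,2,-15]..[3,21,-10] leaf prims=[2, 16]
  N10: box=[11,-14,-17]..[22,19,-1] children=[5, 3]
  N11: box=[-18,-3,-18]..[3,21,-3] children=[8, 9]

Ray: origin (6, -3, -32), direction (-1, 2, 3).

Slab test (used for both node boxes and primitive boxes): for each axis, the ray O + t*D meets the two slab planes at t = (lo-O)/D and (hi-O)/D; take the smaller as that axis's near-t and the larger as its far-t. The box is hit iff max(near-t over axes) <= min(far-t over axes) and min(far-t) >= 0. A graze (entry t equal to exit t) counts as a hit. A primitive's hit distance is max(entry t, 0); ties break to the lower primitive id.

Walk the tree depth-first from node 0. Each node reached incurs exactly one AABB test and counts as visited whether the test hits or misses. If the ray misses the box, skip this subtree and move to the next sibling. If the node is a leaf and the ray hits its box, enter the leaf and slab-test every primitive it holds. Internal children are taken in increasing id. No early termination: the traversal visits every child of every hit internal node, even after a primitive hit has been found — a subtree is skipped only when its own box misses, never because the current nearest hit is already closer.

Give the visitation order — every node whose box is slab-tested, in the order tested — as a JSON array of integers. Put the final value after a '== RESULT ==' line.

Trace the traversal:
N0 x:[-16,24] y:[-15/2,12] z:[14/3,50/3] -> hit [14/3,12], descend [1, 2, 10, 11]
  N1 x:[-3,8] y:[-15/2,5/2] z:[29/3,47/3] -> miss, prune
  N2 x:[12,22] y:[-4,7] z:[10,50/3] -> miss, prune
  N10 x:[-16,-5] y:[-11/2,11] z:[5,31/3] -> miss, prune
  N11 x:[3,24] y:[0,12] z:[14/3,29/3] -> hit [14/3,29/3], descend [8, 9]
    N8 x:[17,24] y:[0,10] z:[14/3,29/3] -> miss, prune
    N9 x:[3,6] y:[5/2,12] z:[17/3,22/3] -> hit [17/3,6] leaf, test {P2(miss), P16(miss)}

Visited [0, 1, 2, 10, 11, 8, 9]. Tests: 7 box, 1 leaf. Nearest: miss.

== RESULT ==
[0, 1, 2, 10, 11, 8, 9]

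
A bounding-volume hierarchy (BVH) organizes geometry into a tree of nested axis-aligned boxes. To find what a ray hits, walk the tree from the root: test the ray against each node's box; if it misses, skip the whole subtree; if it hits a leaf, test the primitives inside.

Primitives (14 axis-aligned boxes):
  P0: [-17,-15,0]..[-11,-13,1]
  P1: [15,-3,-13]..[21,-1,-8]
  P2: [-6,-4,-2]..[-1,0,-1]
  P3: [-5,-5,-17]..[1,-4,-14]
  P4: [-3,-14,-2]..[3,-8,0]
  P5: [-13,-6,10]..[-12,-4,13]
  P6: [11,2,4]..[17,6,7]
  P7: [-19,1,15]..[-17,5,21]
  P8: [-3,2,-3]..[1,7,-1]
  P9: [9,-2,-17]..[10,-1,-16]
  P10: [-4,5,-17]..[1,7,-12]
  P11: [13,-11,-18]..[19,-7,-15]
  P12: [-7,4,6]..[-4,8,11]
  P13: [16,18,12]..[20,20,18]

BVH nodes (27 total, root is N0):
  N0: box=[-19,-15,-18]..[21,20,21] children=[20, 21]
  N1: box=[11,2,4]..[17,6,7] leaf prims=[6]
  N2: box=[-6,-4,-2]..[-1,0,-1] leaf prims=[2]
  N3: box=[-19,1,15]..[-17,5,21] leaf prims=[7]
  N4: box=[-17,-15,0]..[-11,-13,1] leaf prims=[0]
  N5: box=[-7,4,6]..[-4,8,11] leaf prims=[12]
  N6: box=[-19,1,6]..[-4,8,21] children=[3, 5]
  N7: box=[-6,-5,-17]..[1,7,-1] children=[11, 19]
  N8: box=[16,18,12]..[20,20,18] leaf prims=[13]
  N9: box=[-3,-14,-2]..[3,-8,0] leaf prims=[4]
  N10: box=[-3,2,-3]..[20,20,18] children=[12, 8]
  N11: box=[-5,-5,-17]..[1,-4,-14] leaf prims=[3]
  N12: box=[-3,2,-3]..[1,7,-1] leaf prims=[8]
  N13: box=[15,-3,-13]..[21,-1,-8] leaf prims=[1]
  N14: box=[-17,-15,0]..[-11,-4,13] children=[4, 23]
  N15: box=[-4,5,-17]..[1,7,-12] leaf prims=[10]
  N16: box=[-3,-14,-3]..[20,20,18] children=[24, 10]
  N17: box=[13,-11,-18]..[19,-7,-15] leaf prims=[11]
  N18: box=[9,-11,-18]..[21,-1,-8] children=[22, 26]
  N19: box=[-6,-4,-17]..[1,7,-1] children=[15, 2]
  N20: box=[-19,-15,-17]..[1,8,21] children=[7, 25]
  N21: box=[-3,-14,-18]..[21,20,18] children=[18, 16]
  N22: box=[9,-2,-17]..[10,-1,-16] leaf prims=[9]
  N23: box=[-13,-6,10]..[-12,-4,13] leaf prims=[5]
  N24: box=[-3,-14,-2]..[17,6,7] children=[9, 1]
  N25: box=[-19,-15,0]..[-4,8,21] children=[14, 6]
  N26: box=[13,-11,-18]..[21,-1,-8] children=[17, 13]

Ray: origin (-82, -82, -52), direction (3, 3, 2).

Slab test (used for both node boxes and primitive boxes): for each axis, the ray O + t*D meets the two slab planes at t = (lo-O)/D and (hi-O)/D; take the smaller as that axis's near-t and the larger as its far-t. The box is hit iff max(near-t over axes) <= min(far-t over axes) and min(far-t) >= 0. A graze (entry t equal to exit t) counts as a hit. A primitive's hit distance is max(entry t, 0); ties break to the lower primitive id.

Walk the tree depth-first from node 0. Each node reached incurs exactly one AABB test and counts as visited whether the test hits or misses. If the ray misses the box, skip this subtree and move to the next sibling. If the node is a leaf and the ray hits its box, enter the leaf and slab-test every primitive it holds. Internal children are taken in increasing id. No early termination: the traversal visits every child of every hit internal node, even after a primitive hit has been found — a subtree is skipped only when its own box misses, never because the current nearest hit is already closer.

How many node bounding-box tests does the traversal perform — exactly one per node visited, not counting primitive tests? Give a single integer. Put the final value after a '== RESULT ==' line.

Trace the traversal:
N0 x:[21,103/3] y:[67/3,34] z:[17,73/2] -> hit [67/3,34], descend [20, 21]
  N20 x:[21,83/3] y:[67/3,30] z:[35/2,73/2] -> hit [67/3,83/3], descend [7, 25]
    N7 x:[76/3,83/3] y:[77/3,89/3] z:[35/2,51/2] -> miss, prune
    N25 x:[21,26] y:[67/3,30] z:[26,73/2] -> hit [26,26], descend [6, 14]
      N6 x:[21,26] y:[83/3,30] z:[29,73/2] -> miss, prune
      N14 x:[65/3,71/3] y:[67/3,26] z:[26,65/2] -> miss, prune
  N21 x:[79/3,103/3] y:[68/3,34] z:[17,35] -> hit [79/3,34], descend [16, 18]
    N16 x:[79/3,34] y:[68/3,34] z:[49/2,35] -> hit [79/3,34], descend [10, 24]
      N10 x:[79/3,34] y:[28,34] z:[49/2,35] -> hit [28,34], descend [8, 12]
        N8 x:[98/3,34] y:[100/3,34] z:[32,35] -> hit [100/3,34] leaf, test {P13@t=100/3}
        N12 x:[79/3,83/3] y:[28,89/3] z:[49/2,51/2] -> miss, prune
      N24 x:[79/3,33] y:[68/3,88/3] z:[25,59/2] -> hit [79/3,88/3], descend [1, 9]
        N1 x:[31,33] y:[28,88/3] z:[28,59/2] -> miss, prune
        N9 x:[79/3,85/3] y:[68/3,74/3] z:[25,26] -> miss, prune
    N18 x:[91/3,103/3] y:[71/3,27] z:[17,22] -> miss, prune

order=[0, 20, 7, 25, 6, 14, 21, 16, 10, 8, 12, 24, 1, 9, 18]  |boxes|=15  |leaves|=1  hit=P13

== RESULT ==
15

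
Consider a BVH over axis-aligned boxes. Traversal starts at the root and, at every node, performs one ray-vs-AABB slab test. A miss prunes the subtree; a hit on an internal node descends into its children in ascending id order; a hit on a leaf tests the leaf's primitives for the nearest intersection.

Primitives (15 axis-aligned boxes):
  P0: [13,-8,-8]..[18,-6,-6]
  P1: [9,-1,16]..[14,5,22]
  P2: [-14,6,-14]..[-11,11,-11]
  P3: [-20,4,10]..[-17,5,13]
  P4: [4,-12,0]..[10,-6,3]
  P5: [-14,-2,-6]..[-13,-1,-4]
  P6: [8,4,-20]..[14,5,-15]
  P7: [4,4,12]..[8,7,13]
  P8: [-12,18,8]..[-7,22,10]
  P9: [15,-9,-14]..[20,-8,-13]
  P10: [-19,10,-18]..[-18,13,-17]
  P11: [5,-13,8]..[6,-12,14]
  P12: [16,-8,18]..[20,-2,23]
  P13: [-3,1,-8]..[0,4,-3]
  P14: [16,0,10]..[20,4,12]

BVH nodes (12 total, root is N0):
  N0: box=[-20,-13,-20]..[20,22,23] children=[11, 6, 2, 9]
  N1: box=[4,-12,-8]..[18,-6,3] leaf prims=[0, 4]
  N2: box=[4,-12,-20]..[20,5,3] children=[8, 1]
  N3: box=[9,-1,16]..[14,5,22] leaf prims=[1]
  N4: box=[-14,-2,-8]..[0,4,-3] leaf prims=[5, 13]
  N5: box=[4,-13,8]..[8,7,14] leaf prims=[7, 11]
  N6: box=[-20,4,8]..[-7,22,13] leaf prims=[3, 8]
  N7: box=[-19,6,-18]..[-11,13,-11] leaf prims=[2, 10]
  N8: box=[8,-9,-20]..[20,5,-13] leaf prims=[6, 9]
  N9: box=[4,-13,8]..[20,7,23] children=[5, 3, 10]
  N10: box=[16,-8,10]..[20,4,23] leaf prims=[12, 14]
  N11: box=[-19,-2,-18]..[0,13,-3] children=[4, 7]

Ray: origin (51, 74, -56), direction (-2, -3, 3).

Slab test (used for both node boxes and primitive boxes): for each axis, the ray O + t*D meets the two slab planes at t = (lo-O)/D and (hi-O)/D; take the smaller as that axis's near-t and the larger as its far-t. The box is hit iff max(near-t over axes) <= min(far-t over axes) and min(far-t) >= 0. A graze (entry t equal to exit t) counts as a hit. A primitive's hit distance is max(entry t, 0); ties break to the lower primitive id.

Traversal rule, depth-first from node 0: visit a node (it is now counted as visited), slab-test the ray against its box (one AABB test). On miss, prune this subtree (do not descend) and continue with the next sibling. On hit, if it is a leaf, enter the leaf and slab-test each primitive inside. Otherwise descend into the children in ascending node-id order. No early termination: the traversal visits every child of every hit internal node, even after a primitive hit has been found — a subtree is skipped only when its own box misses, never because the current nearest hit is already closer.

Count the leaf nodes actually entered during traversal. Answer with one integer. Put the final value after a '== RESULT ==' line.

Walk:
N0 x:[31/2,71/2] y:[52/3,29] z:[12,79/3] -> hit [52/3,79/3], descend [2, 6, 9, 11]
  N2 x:[31/2,47/2] y:[23,86/3] z:[12,59/3] -> miss, prune
  N6 x:[29,71/2] y:[52/3,70/3] z:[64/3,23] -> miss, prune
  N9 x:[31/2,47/2] y:[67/3,29] z:[64/3,79/3] -> hit [67/3,47/2], descend [3, 5, 10]
    N3 x:[37/2,21] y:[23,25] z:[24,26] -> miss, prune
    N5 x:[43/2,47/2] y:[67/3,29] z:[64/3,70/3] -> hit [67/3,70/3] leaf, test {P7@t=68/3, P11(miss)}
    N10 x:[31/2,35/2] y:[70/3,82/3] z:[22,79/3] -> miss, prune
  N11 x:[51/2,35] y:[61/3,76/3] z:[38/3,53/3] -> miss, prune

order=[0, 2, 6, 9, 3, 5, 10, 11]  |boxes|=8  |leaves|=1  hit=P7

== RESULT ==
1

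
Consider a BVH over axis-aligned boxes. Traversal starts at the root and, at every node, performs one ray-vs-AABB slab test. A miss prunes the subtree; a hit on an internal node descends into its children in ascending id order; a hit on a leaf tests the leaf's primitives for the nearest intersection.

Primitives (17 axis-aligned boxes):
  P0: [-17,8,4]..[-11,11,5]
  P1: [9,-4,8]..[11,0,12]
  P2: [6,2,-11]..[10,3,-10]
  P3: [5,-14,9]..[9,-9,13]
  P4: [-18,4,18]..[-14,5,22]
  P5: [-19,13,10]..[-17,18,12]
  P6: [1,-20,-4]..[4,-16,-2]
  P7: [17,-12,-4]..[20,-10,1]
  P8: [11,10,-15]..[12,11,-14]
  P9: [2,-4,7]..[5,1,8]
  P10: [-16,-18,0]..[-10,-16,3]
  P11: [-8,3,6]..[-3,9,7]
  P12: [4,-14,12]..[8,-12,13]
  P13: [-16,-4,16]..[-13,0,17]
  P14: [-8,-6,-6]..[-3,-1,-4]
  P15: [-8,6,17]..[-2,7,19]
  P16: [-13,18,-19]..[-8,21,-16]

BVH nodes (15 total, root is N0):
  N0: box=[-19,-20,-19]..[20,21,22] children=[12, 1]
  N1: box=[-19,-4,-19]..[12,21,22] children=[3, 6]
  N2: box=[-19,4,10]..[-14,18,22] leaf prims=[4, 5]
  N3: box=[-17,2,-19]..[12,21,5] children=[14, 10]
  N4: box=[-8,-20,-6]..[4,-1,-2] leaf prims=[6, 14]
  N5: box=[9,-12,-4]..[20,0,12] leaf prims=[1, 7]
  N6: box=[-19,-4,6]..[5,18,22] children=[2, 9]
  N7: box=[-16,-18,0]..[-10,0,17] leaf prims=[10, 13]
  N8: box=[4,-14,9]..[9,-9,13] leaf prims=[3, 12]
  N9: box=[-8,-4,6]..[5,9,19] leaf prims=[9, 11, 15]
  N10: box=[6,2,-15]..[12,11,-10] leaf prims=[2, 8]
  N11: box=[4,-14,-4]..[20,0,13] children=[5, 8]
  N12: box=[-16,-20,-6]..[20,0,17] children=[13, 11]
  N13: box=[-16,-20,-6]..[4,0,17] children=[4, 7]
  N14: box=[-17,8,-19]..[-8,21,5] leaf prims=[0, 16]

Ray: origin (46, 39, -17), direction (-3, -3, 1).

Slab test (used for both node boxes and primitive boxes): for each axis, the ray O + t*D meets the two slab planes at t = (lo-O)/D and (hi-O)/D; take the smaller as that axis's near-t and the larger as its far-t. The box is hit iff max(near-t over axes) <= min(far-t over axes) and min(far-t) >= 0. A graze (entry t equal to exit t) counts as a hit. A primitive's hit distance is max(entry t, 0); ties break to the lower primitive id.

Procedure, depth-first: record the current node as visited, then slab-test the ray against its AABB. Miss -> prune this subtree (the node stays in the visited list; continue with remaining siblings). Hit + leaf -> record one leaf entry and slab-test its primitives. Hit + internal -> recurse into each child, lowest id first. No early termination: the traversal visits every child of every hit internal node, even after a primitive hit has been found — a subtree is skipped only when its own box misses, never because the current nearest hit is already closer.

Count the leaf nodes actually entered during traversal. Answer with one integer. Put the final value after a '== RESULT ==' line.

Walk:
N0 x:[26/3,65/3] y:[6,59/3] z:[-2,39] -> hit [26/3,59/3], descend [1, 12]
  N1 x:[34/3,65/3] y:[6,43/3] z:[-2,39] -> hit [34/3,43/3], descend [3, 6]
    N3 x:[34/3,21] y:[6,37/3] z:[-2,22] -> hit [34/3,37/3], descend [10, 14]
      N10 x:[34/3,40/3] y:[28/3,37/3] z:[2,7] -> miss, prune
      N14 x:[18,21] y:[6,31/3] z:[-2,22] -> miss, prune
    N6 x:[41/3,65/3] y:[7,43/3] z:[23,39] -> miss, prune
  N12 x:[26/3,62/3] y:[13,59/3] z:[11,34] -> hit [13,59/3], descend [11, 13]
    N11 x:[26/3,14] y:[13,53/3] z:[13,30] -> hit [13,14], descend [5, 8]
      N5 x:[26/3,37/3] y:[13,17] z:[13,29] -> miss, prune
      N8 x:[37/3,14] y:[16,53/3] z:[26,30] -> miss, prune
    N13 x:[14,62/3] y:[13,59/3] z:[11,34] -> hit [14,59/3], descend [4, 7]
      N4 x:[14,18] y:[40/3,59/3] z:[11,15] -> hit [14,15] leaf, test {P6(miss), P14(miss)}
      N7 x:[56/3,62/3] y:[13,19] z:[17,34] -> hit [56/3,19] leaf, test {P10@t=56/3, P13(miss)}

Visited [0, 1, 3, 10, 14, 6, 12, 11, 5, 8, 13, 4, 7]. Tests: 13 box, 2 leaf. Nearest: P10.

== RESULT ==
2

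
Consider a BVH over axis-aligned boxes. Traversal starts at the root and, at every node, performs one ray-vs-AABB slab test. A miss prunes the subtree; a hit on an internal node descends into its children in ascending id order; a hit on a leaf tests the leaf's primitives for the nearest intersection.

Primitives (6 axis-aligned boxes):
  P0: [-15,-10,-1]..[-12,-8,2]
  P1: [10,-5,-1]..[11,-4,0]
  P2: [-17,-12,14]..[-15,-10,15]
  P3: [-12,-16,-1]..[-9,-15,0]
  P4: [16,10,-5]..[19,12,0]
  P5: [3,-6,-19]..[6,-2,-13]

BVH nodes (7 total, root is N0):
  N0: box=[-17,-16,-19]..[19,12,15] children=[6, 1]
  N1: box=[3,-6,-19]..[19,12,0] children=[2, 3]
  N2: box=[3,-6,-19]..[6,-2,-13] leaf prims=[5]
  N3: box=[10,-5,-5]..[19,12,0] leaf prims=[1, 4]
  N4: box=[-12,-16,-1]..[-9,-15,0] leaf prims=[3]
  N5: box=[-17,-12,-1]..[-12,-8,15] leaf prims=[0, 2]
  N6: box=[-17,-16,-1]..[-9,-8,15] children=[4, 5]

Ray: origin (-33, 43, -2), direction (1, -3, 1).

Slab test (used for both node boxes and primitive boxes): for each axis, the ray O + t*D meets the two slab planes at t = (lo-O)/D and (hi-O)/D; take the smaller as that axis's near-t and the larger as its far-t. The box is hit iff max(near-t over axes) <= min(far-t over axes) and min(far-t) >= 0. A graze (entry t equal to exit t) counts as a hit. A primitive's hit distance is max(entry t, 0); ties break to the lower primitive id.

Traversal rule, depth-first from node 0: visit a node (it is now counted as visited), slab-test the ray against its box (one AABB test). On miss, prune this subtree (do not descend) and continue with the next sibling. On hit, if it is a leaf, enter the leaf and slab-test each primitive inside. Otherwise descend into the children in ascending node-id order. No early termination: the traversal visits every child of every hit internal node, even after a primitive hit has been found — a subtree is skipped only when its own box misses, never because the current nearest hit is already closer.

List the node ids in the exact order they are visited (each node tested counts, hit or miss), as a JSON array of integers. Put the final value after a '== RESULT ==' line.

Trace the traversal:
N0 x:[16,52] y:[31/3,59/3] z:[-17,17] -> hit [16,17], descend [1, 6]
  N1 x:[36,52] y:[31/3,49/3] z:[-17,2] -> miss, prune
  N6 x:[16,24] y:[17,59/3] z:[1,17] -> hit [17,17], descend [4, 5]
    N4 x:[21,24] y:[58/3,59/3] z:[1,2] -> miss, prune
    N5 x:[16,21] y:[17,55/3] z:[1,17] -> hit [17,17] leaf, test {P0(miss), P2(miss)}

5 AABB tests over nodes [0, 1, 6, 4, 5]; 1 leaf entered; closest miss.

== RESULT ==
[0, 1, 6, 4, 5]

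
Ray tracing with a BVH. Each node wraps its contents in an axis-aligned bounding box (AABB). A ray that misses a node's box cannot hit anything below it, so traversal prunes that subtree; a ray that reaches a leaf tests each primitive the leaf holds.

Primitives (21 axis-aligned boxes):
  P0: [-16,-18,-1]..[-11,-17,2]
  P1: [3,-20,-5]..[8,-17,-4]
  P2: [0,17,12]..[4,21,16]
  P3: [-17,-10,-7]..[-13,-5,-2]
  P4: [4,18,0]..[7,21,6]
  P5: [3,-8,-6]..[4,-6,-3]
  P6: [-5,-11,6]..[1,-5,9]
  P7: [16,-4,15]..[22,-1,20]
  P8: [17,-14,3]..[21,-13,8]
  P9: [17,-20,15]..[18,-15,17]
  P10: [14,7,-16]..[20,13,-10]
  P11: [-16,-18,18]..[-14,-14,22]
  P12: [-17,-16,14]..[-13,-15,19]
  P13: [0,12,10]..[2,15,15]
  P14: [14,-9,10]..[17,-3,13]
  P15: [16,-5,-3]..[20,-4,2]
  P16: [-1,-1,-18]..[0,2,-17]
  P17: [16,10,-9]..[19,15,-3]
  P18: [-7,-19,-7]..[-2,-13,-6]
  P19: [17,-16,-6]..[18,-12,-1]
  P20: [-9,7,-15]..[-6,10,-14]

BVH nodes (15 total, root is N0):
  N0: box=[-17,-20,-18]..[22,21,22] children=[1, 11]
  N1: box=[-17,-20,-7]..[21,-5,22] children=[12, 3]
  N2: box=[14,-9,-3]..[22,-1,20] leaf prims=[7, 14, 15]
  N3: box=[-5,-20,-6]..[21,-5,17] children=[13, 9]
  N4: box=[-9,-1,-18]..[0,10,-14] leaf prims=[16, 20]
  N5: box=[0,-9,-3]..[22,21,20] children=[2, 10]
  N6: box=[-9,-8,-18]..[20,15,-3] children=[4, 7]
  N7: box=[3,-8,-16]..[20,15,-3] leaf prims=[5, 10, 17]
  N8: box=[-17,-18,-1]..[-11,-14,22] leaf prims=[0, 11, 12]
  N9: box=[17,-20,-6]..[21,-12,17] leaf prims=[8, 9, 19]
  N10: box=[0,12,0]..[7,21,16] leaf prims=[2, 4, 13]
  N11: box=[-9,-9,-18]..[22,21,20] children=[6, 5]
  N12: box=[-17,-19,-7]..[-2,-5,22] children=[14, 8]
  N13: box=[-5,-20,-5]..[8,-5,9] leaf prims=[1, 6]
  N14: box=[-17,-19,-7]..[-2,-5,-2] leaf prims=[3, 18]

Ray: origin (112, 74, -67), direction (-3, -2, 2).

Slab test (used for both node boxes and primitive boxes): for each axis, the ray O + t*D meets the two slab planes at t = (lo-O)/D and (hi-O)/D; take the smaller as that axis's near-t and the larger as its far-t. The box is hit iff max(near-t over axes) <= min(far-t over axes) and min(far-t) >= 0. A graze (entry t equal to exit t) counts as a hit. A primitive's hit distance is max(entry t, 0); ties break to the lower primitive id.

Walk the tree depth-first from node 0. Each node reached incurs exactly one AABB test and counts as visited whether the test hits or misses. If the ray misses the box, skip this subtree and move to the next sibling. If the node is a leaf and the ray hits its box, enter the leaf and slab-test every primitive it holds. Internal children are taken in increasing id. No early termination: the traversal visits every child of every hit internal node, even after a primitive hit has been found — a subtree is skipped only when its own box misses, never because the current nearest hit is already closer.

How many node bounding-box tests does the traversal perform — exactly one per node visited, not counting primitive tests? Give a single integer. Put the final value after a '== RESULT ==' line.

Traverse from the root:
N0 x:[30,43] y:[53/2,47] z:[49/2,89/2] -> hit [30,43], descend [1, 11]
  N1 x:[91/3,43] y:[79/2,47] z:[30,89/2] -> hit [79/2,43], descend [3, 12]
    N3 x:[91/3,39] y:[79/2,47] z:[61/2,42] -> miss, prune
    N12 x:[38,43] y:[79/2,93/2] z:[30,89/2] -> hit [79/2,43], descend [8, 14]
      N8 x:[41,43] y:[44,46] z:[33,89/2] -> miss, prune
      N14 x:[38,43] y:[79/2,93/2] z:[30,65/2] -> miss, prune
  N11 x:[30,121/3] y:[53/2,83/2] z:[49/2,87/2] -> hit [30,121/3], descend [5, 6]
    N5 x:[30,112/3] y:[53/2,83/2] z:[32,87/2] -> hit [32,112/3], descend [2, 10]
      N2 x:[30,98/3] y:[75/2,83/2] z:[32,87/2] -> miss, prune
      N10 x:[35,112/3] y:[53/2,31] z:[67/2,83/2] -> miss, prune
    N6 x:[92/3,121/3] y:[59/2,41] z:[49/2,32] -> hit [92/3,32], descend [4, 7]
      N4 x:[112/3,121/3] y:[32,75/2] z:[49/2,53/2] -> miss, prune
      N7 x:[92/3,109/3] y:[59/2,41] z:[51/2,32] -> hit [92/3,32] leaf, test {P5(miss), P10(miss), P17@t=31}

Visited [0, 1, 3, 12, 8, 14, 11, 5, 2, 10, 6, 4, 7]. Tests: 13 box, 1 leaf. Nearest: P17.

== RESULT ==
13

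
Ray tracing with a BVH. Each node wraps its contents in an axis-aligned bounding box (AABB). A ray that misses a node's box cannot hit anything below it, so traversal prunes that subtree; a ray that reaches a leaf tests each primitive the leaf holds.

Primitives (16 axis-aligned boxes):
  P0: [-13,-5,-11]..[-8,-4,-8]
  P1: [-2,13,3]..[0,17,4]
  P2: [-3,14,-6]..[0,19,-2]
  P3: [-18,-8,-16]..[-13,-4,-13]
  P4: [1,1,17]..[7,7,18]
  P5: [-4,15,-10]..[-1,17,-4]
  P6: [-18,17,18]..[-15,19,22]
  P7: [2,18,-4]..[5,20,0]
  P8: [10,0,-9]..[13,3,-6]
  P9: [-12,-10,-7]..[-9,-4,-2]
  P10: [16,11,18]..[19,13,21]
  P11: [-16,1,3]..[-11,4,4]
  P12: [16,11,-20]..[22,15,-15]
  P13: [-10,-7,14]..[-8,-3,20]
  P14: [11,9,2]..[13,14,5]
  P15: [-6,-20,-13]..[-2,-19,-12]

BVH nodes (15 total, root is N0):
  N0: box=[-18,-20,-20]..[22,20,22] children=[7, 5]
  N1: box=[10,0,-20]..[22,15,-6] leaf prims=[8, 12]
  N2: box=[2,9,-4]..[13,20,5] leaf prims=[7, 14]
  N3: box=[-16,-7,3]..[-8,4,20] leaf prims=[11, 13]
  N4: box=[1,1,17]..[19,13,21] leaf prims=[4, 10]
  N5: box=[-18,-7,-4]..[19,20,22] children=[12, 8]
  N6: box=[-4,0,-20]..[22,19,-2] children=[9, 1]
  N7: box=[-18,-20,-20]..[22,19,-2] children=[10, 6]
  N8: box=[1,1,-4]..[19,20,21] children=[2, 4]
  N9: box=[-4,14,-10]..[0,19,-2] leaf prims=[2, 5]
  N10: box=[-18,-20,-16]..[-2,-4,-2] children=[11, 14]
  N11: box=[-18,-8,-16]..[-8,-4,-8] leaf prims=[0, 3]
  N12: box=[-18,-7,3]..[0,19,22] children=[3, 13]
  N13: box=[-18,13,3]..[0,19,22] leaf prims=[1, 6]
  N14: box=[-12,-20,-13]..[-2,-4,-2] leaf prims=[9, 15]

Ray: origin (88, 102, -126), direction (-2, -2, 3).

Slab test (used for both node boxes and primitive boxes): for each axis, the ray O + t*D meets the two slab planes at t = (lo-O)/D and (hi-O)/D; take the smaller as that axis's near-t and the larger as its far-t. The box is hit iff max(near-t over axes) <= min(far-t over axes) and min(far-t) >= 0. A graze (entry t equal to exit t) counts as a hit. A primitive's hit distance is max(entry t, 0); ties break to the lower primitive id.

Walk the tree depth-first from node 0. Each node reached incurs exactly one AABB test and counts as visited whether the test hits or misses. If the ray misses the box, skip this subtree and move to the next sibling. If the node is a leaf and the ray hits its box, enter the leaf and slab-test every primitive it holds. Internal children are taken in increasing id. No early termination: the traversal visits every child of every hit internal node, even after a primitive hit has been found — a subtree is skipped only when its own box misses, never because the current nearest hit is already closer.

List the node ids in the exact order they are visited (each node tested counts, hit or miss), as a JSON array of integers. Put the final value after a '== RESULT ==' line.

Traverse from the root:
N0 x:[33,53] y:[41,61] z:[106/3,148/3] -> hit [41,148/3], descend [5, 7]
  N5 x:[69/2,53] y:[41,109/2] z:[122/3,148/3] -> hit [41,148/3], descend [8, 12]
    N8 x:[69/2,87/2] y:[41,101/2] z:[122/3,49] -> hit [41,87/2], descend [2, 4]
      N2 x:[75/2,43] y:[41,93/2] z:[122/3,131/3] -> hit [41,43] leaf, test {P7@t=83/2, P14(miss)}
      N4 x:[69/2,87/2] y:[89/2,101/2] z:[143/3,49] -> miss, prune
    N12 x:[44,53] y:[83/2,109/2] z:[43,148/3] -> hit [44,148/3], descend [3, 13]
      N3 x:[48,52] y:[49,109/2] z:[43,146/3] -> miss, prune
      N13 x:[44,53] y:[83/2,89/2] z:[43,148/3] -> hit [44,89/2] leaf, test {P1(miss), P6(miss)}
  N7 x:[33,53] y:[83/2,61] z:[106/3,124/3] -> miss, prune

9 AABB tests over nodes [0, 5, 8, 2, 4, 12, 3, 13, 7]; 2 leaves entered; closest P7.

== RESULT ==
[0, 5, 8, 2, 4, 12, 3, 13, 7]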